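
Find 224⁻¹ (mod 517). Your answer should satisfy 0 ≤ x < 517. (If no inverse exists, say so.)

Run Euclid on (517, 224):
517 = 2×224 + 69
224 = 3×69 + 17
69 = 4×17 + 1
17 = 17×1 + 0
The gcd is 1. Working backward:
1 = 69 − 4·17
1 = −4·224 + 13·69
1 = 13·517 − 30·224
Thus 224·(-30) ≡ 1 (mod 517); reducing, -30 mod 517 = 487.

487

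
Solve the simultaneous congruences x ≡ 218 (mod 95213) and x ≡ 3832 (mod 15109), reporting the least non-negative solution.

Write x = 218 + 95213·k. Then 95213·k ≡ 3832 − 218 ≡ 3614 (mod 15109).
Need 95213⁻¹ mod 15109. Extended Euclid on (15109, 4559):
15109 = 3*4559 + 1432
4559 = 3*1432 + 263
1432 = 5*263 + 117
263 = 2*117 + 29
117 = 4*29 + 1
29 = 29*1 + 0
Back-substitute:
1 = 117 − 4·29
1 = −4·263 + 9·117
1 = 9·1432 − 49·263
1 = −49·4559 + 156·1432
1 = 156·15109 − 517·4559
95213⁻¹ ≡ 14592 (mod 15109), so k ≡ 14592·3614 ≡ 5078 (mod 15109).
x = 218 + 95213·5078 = 483491832.

483491832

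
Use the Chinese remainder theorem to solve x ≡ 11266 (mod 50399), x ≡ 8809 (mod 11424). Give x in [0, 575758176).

Write x = 11266 + 50399·k. Then 50399·k ≡ 8809 − 11266 ≡ 8967 (mod 11424).
Need 50399⁻¹ mod 11424. Extended Euclid on (11424, 4703):
11424 = 2*4703 + 2018
4703 = 2*2018 + 667
2018 = 3*667 + 17
667 = 39*17 + 4
17 = 4*4 + 1
4 = 4*1 + 0
Back-substitute:
1 = 17 − 4·4
1 = −4·667 + 157·17
1 = 157·2018 − 475·667
1 = −475·4703 + 1107·2018
1 = 1107·11424 − 2689·4703
50399⁻¹ ≡ 8735 (mod 11424), so k ≡ 8735·8967 ≡ 3801 (mod 11424).
x = 11266 + 50399·3801 = 191577865.

191577865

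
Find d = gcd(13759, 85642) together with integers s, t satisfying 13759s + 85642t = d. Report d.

Euclidean algorithm:
85642 = 6·13759 + 3088
13759 = 4·3088 + 1407
3088 = 2·1407 + 274
1407 = 5·274 + 37
274 = 7·37 + 15
37 = 2·15 + 7
15 = 2·7 + 1
7 = 7·1 + 0
gcd(13759, 85642) = 1.
Express as a combination:
1 = 15 − 2·7
1 = −2·37 + 5·15
1 = 5·274 − 37·37
1 = −37·1407 + 190·274
1 = 190·3088 − 417·1407
1 = −417·13759 + 1858·3088
1 = 1858·85642 − 11565·13759
So 1 = (1858)·85642 + (-11565)·13759.

1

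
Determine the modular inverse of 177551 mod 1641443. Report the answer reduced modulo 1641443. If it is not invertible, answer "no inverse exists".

1246861

Apply the Euclidean algorithm to 1641443 and 177551:
1641443 = 9*177551 + 43484
177551 = 4*43484 + 3615
43484 = 12*3615 + 104
3615 = 34*104 + 79
104 = 1*79 + 25
79 = 3*25 + 4
25 = 6*4 + 1
4 = 4*1 + 0
The gcd is 1. Working backward:
1 = 25 − 6·4
1 = −6·79 + 19·25
1 = 19·104 − 25·79
1 = −25·3615 + 869·104
1 = 869·43484 − 10453·3615
1 = −10453·177551 + 42681·43484
1 = 42681·1641443 − 394582·177551
Thus 177551·(-394582) ≡ 1 (mod 1641443); reducing, -394582 mod 1641443 = 1246861.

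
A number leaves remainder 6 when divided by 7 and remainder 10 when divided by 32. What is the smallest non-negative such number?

202

Write x = 6 + 7·k. Then 7·k ≡ 10 − 6 ≡ 4 (mod 32).
Need 7⁻¹ mod 32. Extended Euclid on (32, 7):
32 = 4×7 + 4
7 = 1×4 + 3
4 = 1×3 + 1
3 = 3×1 + 0
Back-substitute:
1 = 4 − 3
1 = −7 + 2·4
1 = 2·32 − 9·7
7⁻¹ ≡ 23 (mod 32), so k ≡ 23·4 ≡ 28 (mod 32).
x = 6 + 7·28 = 202.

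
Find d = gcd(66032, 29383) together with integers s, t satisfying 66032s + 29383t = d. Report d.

1

Repeated division:
66032 = 2·29383 + 7266
29383 = 4·7266 + 319
7266 = 22·319 + 248
319 = 1·248 + 71
248 = 3·71 + 35
71 = 2·35 + 1
35 = 35·1 + 0
gcd(66032, 29383) = 1.
Express as a combination:
1 = 71 − 2·35
1 = −2·248 + 7·71
1 = 7·319 − 9·248
1 = −9·7266 + 205·319
1 = 205·29383 − 829·7266
1 = −829·66032 + 1863·29383
So 1 = (-829)·66032 + (1863)·29383.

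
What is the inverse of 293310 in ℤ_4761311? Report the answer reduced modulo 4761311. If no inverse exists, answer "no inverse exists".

gcd(4761311, 293310) by repeated division:
4761311 = 16*293310 + 68351
293310 = 4*68351 + 19906
68351 = 3*19906 + 8633
19906 = 2*8633 + 2640
8633 = 3*2640 + 713
2640 = 3*713 + 501
713 = 1*501 + 212
501 = 2*212 + 77
212 = 2*77 + 58
77 = 1*58 + 19
58 = 3*19 + 1
19 = 19*1 + 0
Since gcd(293310, 4761311) = 1, back-substitute to write 1 as a combination:
1 = 58 − 3·19
1 = −3·77 + 4·58
1 = 4·212 − 11·77
1 = −11·501 + 26·212
1 = 26·713 − 37·501
1 = −37·2640 + 137·713
1 = 137·8633 − 448·2640
1 = −448·19906 + 1033·8633
1 = 1033·68351 − 3547·19906
1 = −3547·293310 + 15221·68351
1 = 15221·4761311 − 247083·293310
Thus 293310·(-247083) ≡ 1 (mod 4761311); reducing, -247083 mod 4761311 = 4514228.

4514228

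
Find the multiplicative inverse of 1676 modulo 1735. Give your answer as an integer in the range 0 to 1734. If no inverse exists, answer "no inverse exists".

941

gcd(1735, 1676) by repeated division:
1735 = 1·1676 + 59
1676 = 28·59 + 24
59 = 2·24 + 11
24 = 2·11 + 2
11 = 5·2 + 1
2 = 2·1 + 0
gcd = 1, so the inverse exists. Back-substitute:
1 = 11 − 5·2
1 = −5·24 + 11·11
1 = 11·59 − 27·24
1 = −27·1676 + 767·59
1 = 767·1735 − 794·1676
Hence 1676⁻¹ ≡ -794 ≡ 941 (mod 1735).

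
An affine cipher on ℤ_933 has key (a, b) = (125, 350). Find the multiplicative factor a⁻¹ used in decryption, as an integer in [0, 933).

209

gcd(933, 125) by repeated division:
933 = 7·125 + 58
125 = 2·58 + 9
58 = 6·9 + 4
9 = 2·4 + 1
4 = 4·1 + 0
gcd = 1, so the inverse exists. Back-substitute:
1 = 9 − 2·4
1 = −2·58 + 13·9
1 = 13·125 − 28·58
1 = −28·933 + 209·125
So 125·209 ≡ 1 (mod 933).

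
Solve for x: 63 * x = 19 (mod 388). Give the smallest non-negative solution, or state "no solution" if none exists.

105

First find gcd(63, 388):
388 = 6×63 + 10
63 = 6×10 + 3
10 = 3×3 + 1
3 = 3×1 + 0
gcd = 1, so a unique solution mod 388 exists.
Back-substitute for the Bézout coefficients:
1 = 10 − 3·3
1 = −3·63 + 19·10
1 = 19·388 − 117·63
So 63·(-117) ≡ 1 (mod 388), giving 63⁻¹ ≡ 271.
x ≡ 63⁻¹·19 ≡ 271·19 ≡ 105 (mod 388).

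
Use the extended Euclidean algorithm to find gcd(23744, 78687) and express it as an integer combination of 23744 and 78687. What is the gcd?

7

Apply Euclid's algorithm to 78687 and 23744:
78687 = 3*23744 + 7455
23744 = 3*7455 + 1379
7455 = 5*1379 + 560
1379 = 2*560 + 259
560 = 2*259 + 42
259 = 6*42 + 7
42 = 6*7 + 0
gcd(23744, 78687) = 7.
Back-substituting:
7 = 259 − 6·42
7 = −6·560 + 13·259
7 = 13·1379 − 32·560
7 = −32·7455 + 173·1379
7 = 173·23744 − 551·7455
7 = −551·78687 + 1826·23744
So 7 = (-551)·78687 + (1826)·23744.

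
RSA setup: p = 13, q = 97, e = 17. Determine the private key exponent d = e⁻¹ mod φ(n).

881

φ(n) = (p−1)(q−1) = 12·96 = 1152.
Need d with 17·d ≡ 1 (mod 1152). Apply the extended Euclidean algorithm:
1152 = 67*17 + 13
17 = 1*13 + 4
13 = 3*4 + 1
4 = 4*1 + 0
Back-substitute:
1 = 13 − 3·4
1 = −3·17 + 4·13
1 = 4·1152 − 271·17
So 17·(-271) ≡ 1 (mod 1152), hence d ≡ -271 ≡ 881 (mod 1152).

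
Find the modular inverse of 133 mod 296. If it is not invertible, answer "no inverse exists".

69

Apply the Euclidean algorithm to 296 and 133:
296 = 2·133 + 30
133 = 4·30 + 13
30 = 2·13 + 4
13 = 3·4 + 1
4 = 4·1 + 0
The gcd is 1. Working backward:
1 = 13 − 3·4
1 = −3·30 + 7·13
1 = 7·133 − 31·30
1 = −31·296 + 69·133
So 133·69 ≡ 1 (mod 296).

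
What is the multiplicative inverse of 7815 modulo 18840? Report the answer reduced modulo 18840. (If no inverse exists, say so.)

Compute gcd(7815, 18840):
18840 = 2*7815 + 3210
7815 = 2*3210 + 1395
3210 = 2*1395 + 420
1395 = 3*420 + 135
420 = 3*135 + 15
135 = 9*15 + 0
gcd(7815, 18840) = 15 ≠ 1, so 7815 has no multiplicative inverse modulo 18840.

no inverse exists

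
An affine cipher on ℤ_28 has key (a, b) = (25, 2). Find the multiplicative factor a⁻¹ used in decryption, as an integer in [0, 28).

9

Run Euclid on (28, 25):
28 = 1×25 + 3
25 = 8×3 + 1
3 = 3×1 + 0
The gcd is 1. Working backward:
1 = 25 − 8·3
1 = −8·28 + 9·25
So 25·9 ≡ 1 (mod 28).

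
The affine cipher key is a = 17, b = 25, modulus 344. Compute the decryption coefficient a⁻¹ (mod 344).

gcd(344, 17) by repeated division:
344 = 20·17 + 4
17 = 4·4 + 1
4 = 4·1 + 0
gcd = 1, so the inverse exists. Back-substitute:
1 = 17 − 4·4
1 = −4·344 + 81·17
So 17·81 ≡ 1 (mod 344).

81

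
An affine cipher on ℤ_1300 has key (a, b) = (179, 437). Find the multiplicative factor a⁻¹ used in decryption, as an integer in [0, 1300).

Run Euclid on (1300, 179):
1300 = 7×179 + 47
179 = 3×47 + 38
47 = 1×38 + 9
38 = 4×9 + 2
9 = 4×2 + 1
2 = 2×1 + 0
gcd = 1, so the inverse exists. Back-substitute:
1 = 9 − 4·2
1 = −4·38 + 17·9
1 = 17·47 − 21·38
1 = −21·179 + 80·47
1 = 80·1300 − 581·179
Hence 179⁻¹ ≡ -581 ≡ 719 (mod 1300).

719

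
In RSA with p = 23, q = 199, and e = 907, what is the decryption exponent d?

3991

φ(n) = (p−1)(q−1) = 22·198 = 4356.
Need d with 907·d ≡ 1 (mod 4356). Apply the extended Euclidean algorithm:
4356 = 4×907 + 728
907 = 1×728 + 179
728 = 4×179 + 12
179 = 14×12 + 11
12 = 1×11 + 1
11 = 11×1 + 0
Back-substitute:
1 = 12 − 11
1 = −179 + 15·12
1 = 15·728 − 61·179
1 = −61·907 + 76·728
1 = 76·4356 − 365·907
So 907·(-365) ≡ 1 (mod 4356), hence d ≡ -365 ≡ 3991 (mod 4356).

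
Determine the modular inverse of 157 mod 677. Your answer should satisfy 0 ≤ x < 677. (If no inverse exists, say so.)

Extended Euclidean algorithm:
677 = 4×157 + 49
157 = 3×49 + 10
49 = 4×10 + 9
10 = 1×9 + 1
9 = 9×1 + 0
The gcd is 1. Working backward:
1 = 10 − 9
1 = −49 + 5·10
1 = 5·157 − 16·49
1 = −16·677 + 69·157
So 157·69 ≡ 1 (mod 677).

69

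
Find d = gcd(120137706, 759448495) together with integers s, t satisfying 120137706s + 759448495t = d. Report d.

13

Apply Euclid's algorithm to 759448495 and 120137706:
759448495 = 6×120137706 + 38622259
120137706 = 3×38622259 + 4270929
38622259 = 9×4270929 + 183898
4270929 = 23×183898 + 41275
183898 = 4×41275 + 18798
41275 = 2×18798 + 3679
18798 = 5×3679 + 403
3679 = 9×403 + 52
403 = 7×52 + 39
52 = 1×39 + 13
39 = 3×13 + 0
gcd(120137706, 759448495) = 13.
Back-substituting:
13 = 52 − 39
13 = −403 + 8·52
13 = 8·3679 − 73·403
13 = −73·18798 + 373·3679
13 = 373·41275 − 819·18798
13 = −819·183898 + 3649·41275
13 = 3649·4270929 − 84746·183898
13 = −84746·38622259 + 766363·4270929
13 = 766363·120137706 − 2383835·38622259
13 = −2383835·759448495 + 15069373·120137706
So 13 = (-2383835)·759448495 + (15069373)·120137706.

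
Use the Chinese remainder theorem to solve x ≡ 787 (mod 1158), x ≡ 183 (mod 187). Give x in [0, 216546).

5419

Write x = 787 + 1158·k. Then 1158·k ≡ 183 − 787 ≡ 144 (mod 187).
Need 1158⁻¹ mod 187. Extended Euclid on (187, 36):
187 = 5·36 + 7
36 = 5·7 + 1
7 = 7·1 + 0
Back-substitute:
1 = 36 − 5·7
1 = −5·187 + 26·36
1158⁻¹ ≡ 26 (mod 187), so k ≡ 26·144 ≡ 4 (mod 187).
x = 787 + 1158·4 = 5419.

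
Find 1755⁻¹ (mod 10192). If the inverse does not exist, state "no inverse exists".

Euclidean algorithm on 10192, 1755:
10192 = 5·1755 + 1417
1755 = 1·1417 + 338
1417 = 4·338 + 65
338 = 5·65 + 13
65 = 5·13 + 0
gcd(1755, 10192) = 13 ≠ 1, so 1755 has no multiplicative inverse modulo 10192.

no inverse exists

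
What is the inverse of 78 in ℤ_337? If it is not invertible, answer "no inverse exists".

229

gcd(337, 78) by repeated division:
337 = 4*78 + 25
78 = 3*25 + 3
25 = 8*3 + 1
3 = 3*1 + 0
Since gcd(78, 337) = 1, back-substitute to write 1 as a combination:
1 = 25 − 8·3
1 = −8·78 + 25·25
1 = 25·337 − 108·78
So 78·(-108) ≡ 1 (mod 337), and -108 ≡ 229 (mod 337).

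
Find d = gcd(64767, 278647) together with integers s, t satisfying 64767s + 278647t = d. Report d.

1

Euclidean algorithm:
278647 = 4×64767 + 19579
64767 = 3×19579 + 6030
19579 = 3×6030 + 1489
6030 = 4×1489 + 74
1489 = 20×74 + 9
74 = 8×9 + 2
9 = 4×2 + 1
2 = 2×1 + 0
gcd(64767, 278647) = 1.
Working backward:
1 = 9 − 4·2
1 = −4·74 + 33·9
1 = 33·1489 − 664·74
1 = −664·6030 + 2689·1489
1 = 2689·19579 − 8731·6030
1 = −8731·64767 + 28882·19579
1 = 28882·278647 − 124259·64767
So 1 = (28882)·278647 + (-124259)·64767.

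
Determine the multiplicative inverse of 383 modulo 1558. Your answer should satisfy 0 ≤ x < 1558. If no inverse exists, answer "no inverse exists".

659

Apply the Euclidean algorithm to 1558 and 383:
1558 = 4*383 + 26
383 = 14*26 + 19
26 = 1*19 + 7
19 = 2*7 + 5
7 = 1*5 + 2
5 = 2*2 + 1
2 = 2*1 + 0
The gcd is 1. Working backward:
1 = 5 − 2·2
1 = −2·7 + 3·5
1 = 3·19 − 8·7
1 = −8·26 + 11·19
1 = 11·383 − 162·26
1 = −162·1558 + 659·383
So 383·659 ≡ 1 (mod 1558).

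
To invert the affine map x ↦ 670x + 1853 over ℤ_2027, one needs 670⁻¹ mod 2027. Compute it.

596

gcd(2027, 670) by repeated division:
2027 = 3·670 + 17
670 = 39·17 + 7
17 = 2·7 + 3
7 = 2·3 + 1
3 = 3·1 + 0
gcd = 1, so the inverse exists. Back-substitute:
1 = 7 − 2·3
1 = −2·17 + 5·7
1 = 5·670 − 197·17
1 = −197·2027 + 596·670
So 670·596 ≡ 1 (mod 2027).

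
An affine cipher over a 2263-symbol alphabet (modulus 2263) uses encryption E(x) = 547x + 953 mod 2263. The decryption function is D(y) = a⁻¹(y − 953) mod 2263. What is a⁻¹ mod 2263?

Extended Euclidean algorithm:
2263 = 4·547 + 75
547 = 7·75 + 22
75 = 3·22 + 9
22 = 2·9 + 4
9 = 2·4 + 1
4 = 4·1 + 0
Since gcd(547, 2263) = 1, back-substitute to write 1 as a combination:
1 = 9 − 2·4
1 = −2·22 + 5·9
1 = 5·75 − 17·22
1 = −17·547 + 124·75
1 = 124·2263 − 513·547
Thus 547·(-513) ≡ 1 (mod 2263); reducing, -513 mod 2263 = 1750.

1750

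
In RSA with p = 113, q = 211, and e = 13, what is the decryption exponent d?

φ(n) = (p−1)(q−1) = 112·210 = 23520.
Need d with 13·d ≡ 1 (mod 23520). Apply the extended Euclidean algorithm:
23520 = 1809×13 + 3
13 = 4×3 + 1
3 = 3×1 + 0
Back-substitute:
1 = 13 − 4·3
1 = −4·23520 + 7237·13
So 13·7237 ≡ 1 (mod 23520), hence d = 7237.

7237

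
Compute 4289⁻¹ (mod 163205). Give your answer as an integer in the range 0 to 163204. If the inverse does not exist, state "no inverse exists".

141249

gcd(163205, 4289) by repeated division:
163205 = 38×4289 + 223
4289 = 19×223 + 52
223 = 4×52 + 15
52 = 3×15 + 7
15 = 2×7 + 1
7 = 7×1 + 0
Since gcd(4289, 163205) = 1, back-substitute to write 1 as a combination:
1 = 15 − 2·7
1 = −2·52 + 7·15
1 = 7·223 − 30·52
1 = −30·4289 + 577·223
1 = 577·163205 − 21956·4289
So 4289·(-21956) ≡ 1 (mod 163205), and -21956 ≡ 141249 (mod 163205).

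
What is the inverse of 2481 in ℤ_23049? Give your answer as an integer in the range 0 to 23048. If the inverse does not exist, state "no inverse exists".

Euclidean algorithm on 23049, 2481:
23049 = 9*2481 + 720
2481 = 3*720 + 321
720 = 2*321 + 78
321 = 4*78 + 9
78 = 8*9 + 6
9 = 1*6 + 3
6 = 2*3 + 0
gcd(2481, 23049) = 3 ≠ 1, so 2481 has no multiplicative inverse modulo 23049.

no inverse exists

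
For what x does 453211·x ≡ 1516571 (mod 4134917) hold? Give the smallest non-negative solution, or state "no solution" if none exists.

694273

First find gcd(453211, 4134917):
4134917 = 9·453211 + 56018
453211 = 8·56018 + 5067
56018 = 11·5067 + 281
5067 = 18·281 + 9
281 = 31·9 + 2
9 = 4·2 + 1
2 = 2·1 + 0
gcd = 1, so a unique solution mod 4134917 exists.
Back-substitute for the Bézout coefficients:
1 = 9 − 4·2
1 = −4·281 + 125·9
1 = 125·5067 − 2254·281
1 = −2254·56018 + 24919·5067
1 = 24919·453211 − 201606·56018
1 = −201606·4134917 + 1839373·453211
So 453211·(1839373) ≡ 1 (mod 4134917), giving 453211⁻¹ ≡ 1839373.
x ≡ 453211⁻¹·1516571 ≡ 1839373·1516571 ≡ 694273 (mod 4134917).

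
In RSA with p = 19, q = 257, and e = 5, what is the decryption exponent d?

φ(n) = (p−1)(q−1) = 18·256 = 4608.
Need d with 5·d ≡ 1 (mod 4608). Apply the extended Euclidean algorithm:
4608 = 921×5 + 3
5 = 1×3 + 2
3 = 1×2 + 1
2 = 2×1 + 0
Back-substitute:
1 = 3 − 2
1 = −5 + 2·3
1 = 2·4608 − 1843·5
So 5·(-1843) ≡ 1 (mod 4608), hence d ≡ -1843 ≡ 2765 (mod 4608).

2765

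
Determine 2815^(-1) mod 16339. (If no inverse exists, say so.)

Extended Euclidean algorithm:
16339 = 5*2815 + 2264
2815 = 1*2264 + 551
2264 = 4*551 + 60
551 = 9*60 + 11
60 = 5*11 + 5
11 = 2*5 + 1
5 = 5*1 + 0
The gcd is 1. Working backward:
1 = 11 − 2·5
1 = −2·60 + 11·11
1 = 11·551 − 101·60
1 = −101·2264 + 415·551
1 = 415·2815 − 516·2264
1 = −516·16339 + 2995·2815
So 2815·2995 ≡ 1 (mod 16339).

2995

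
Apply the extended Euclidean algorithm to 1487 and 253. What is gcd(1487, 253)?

Euclidean algorithm:
1487 = 5*253 + 222
253 = 1*222 + 31
222 = 7*31 + 5
31 = 6*5 + 1
5 = 5*1 + 0
gcd(1487, 253) = 1.
Express as a combination:
1 = 31 − 6·5
1 = −6·222 + 43·31
1 = 43·253 − 49·222
1 = −49·1487 + 288·253
So 1 = (-49)·1487 + (288)·253.

1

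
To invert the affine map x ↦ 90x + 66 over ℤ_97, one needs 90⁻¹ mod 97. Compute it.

Extended Euclidean algorithm:
97 = 1*90 + 7
90 = 12*7 + 6
7 = 1*6 + 1
6 = 6*1 + 0
The gcd is 1. Working backward:
1 = 7 − 6
1 = −90 + 13·7
1 = 13·97 − 14·90
Hence 90⁻¹ ≡ -14 ≡ 83 (mod 97).

83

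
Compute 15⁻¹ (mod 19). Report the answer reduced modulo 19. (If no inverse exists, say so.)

14

gcd(19, 15) by repeated division:
19 = 1*15 + 4
15 = 3*4 + 3
4 = 1*3 + 1
3 = 3*1 + 0
The gcd is 1. Working backward:
1 = 4 − 3
1 = −15 + 4·4
1 = 4·19 − 5·15
So 15·(-5) ≡ 1 (mod 19), and -5 ≡ 14 (mod 19).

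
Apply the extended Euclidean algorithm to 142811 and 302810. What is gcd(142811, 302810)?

Apply Euclid's algorithm to 302810 and 142811:
302810 = 2·142811 + 17188
142811 = 8·17188 + 5307
17188 = 3·5307 + 1267
5307 = 4·1267 + 239
1267 = 5·239 + 72
239 = 3·72 + 23
72 = 3·23 + 3
23 = 7·3 + 2
3 = 1·2 + 1
2 = 2·1 + 0
gcd(142811, 302810) = 1.
Working backward:
1 = 3 − 2
1 = −23 + 8·3
1 = 8·72 − 25·23
1 = −25·239 + 83·72
1 = 83·1267 − 440·239
1 = −440·5307 + 1843·1267
1 = 1843·17188 − 5969·5307
1 = −5969·142811 + 49595·17188
1 = 49595·302810 − 105159·142811
So 1 = (49595)·302810 + (-105159)·142811.

1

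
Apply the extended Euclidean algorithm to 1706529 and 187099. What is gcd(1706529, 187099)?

Apply Euclid's algorithm to 1706529 and 187099:
1706529 = 9*187099 + 22638
187099 = 8*22638 + 5995
22638 = 3*5995 + 4653
5995 = 1*4653 + 1342
4653 = 3*1342 + 627
1342 = 2*627 + 88
627 = 7*88 + 11
88 = 8*11 + 0
gcd(1706529, 187099) = 11.
Working backward:
11 = 627 − 7·88
11 = −7·1342 + 15·627
11 = 15·4653 − 52·1342
11 = −52·5995 + 67·4653
11 = 67·22638 − 253·5995
11 = −253·187099 + 2091·22638
11 = 2091·1706529 − 19072·187099
So 11 = (2091)·1706529 + (-19072)·187099.

11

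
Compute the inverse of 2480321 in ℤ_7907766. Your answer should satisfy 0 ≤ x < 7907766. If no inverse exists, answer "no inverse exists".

Apply the Euclidean algorithm to 7907766 and 2480321:
7907766 = 3·2480321 + 466803
2480321 = 5·466803 + 146306
466803 = 3·146306 + 27885
146306 = 5·27885 + 6881
27885 = 4·6881 + 361
6881 = 19·361 + 22
361 = 16·22 + 9
22 = 2·9 + 4
9 = 2·4 + 1
4 = 4·1 + 0
The gcd is 1. Working backward:
1 = 9 − 2·4
1 = −2·22 + 5·9
1 = 5·361 − 82·22
1 = −82·6881 + 1563·361
1 = 1563·27885 − 6334·6881
1 = −6334·146306 + 33233·27885
1 = 33233·466803 − 106033·146306
1 = −106033·2480321 + 563398·466803
1 = 563398·7907766 − 1796227·2480321
Hence 2480321⁻¹ ≡ -1796227 ≡ 6111539 (mod 7907766).

6111539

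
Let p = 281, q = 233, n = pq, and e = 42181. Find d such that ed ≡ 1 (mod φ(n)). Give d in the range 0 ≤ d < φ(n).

20621

φ(n) = (p−1)(q−1) = 280·232 = 64960.
Need d with 42181·d ≡ 1 (mod 64960). Apply the extended Euclidean algorithm:
64960 = 1*42181 + 22779
42181 = 1*22779 + 19402
22779 = 1*19402 + 3377
19402 = 5*3377 + 2517
3377 = 1*2517 + 860
2517 = 2*860 + 797
860 = 1*797 + 63
797 = 12*63 + 41
63 = 1*41 + 22
41 = 1*22 + 19
22 = 1*19 + 3
19 = 6*3 + 1
3 = 3*1 + 0
Back-substitute:
1 = 19 − 6·3
1 = −6·22 + 7·19
1 = 7·41 − 13·22
1 = −13·63 + 20·41
1 = 20·797 − 253·63
1 = −253·860 + 273·797
1 = 273·2517 − 799·860
1 = −799·3377 + 1072·2517
1 = 1072·19402 − 6159·3377
1 = −6159·22779 + 7231·19402
1 = 7231·42181 − 13390·22779
1 = −13390·64960 + 20621·42181
So 42181·20621 ≡ 1 (mod 64960), hence d = 20621.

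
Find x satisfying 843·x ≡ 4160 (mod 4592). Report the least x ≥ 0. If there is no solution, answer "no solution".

First find gcd(843, 4592):
4592 = 5×843 + 377
843 = 2×377 + 89
377 = 4×89 + 21
89 = 4×21 + 5
21 = 4×5 + 1
5 = 5×1 + 0
gcd = 1, so a unique solution mod 4592 exists.
Back-substitute for the Bézout coefficients:
1 = 21 − 4·5
1 = −4·89 + 17·21
1 = 17·377 − 72·89
1 = −72·843 + 161·377
1 = 161·4592 − 877·843
So 843·(-877) ≡ 1 (mod 4592), giving 843⁻¹ ≡ 3715.
x ≡ 843⁻¹·4160 ≡ 3715·4160 ≡ 2320 (mod 4592).

2320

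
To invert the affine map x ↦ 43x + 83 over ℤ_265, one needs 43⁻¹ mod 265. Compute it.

37

gcd(265, 43) by repeated division:
265 = 6×43 + 7
43 = 6×7 + 1
7 = 7×1 + 0
gcd = 1, so the inverse exists. Back-substitute:
1 = 43 − 6·7
1 = −6·265 + 37·43
So 43·37 ≡ 1 (mod 265).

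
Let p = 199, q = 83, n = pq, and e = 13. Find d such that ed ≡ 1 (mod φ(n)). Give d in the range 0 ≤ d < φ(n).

φ(n) = (p−1)(q−1) = 198·82 = 16236.
Need d with 13·d ≡ 1 (mod 16236). Apply the extended Euclidean algorithm:
16236 = 1248*13 + 12
13 = 1*12 + 1
12 = 12*1 + 0
Back-substitute:
1 = 13 − 12
1 = −16236 + 1249·13
So 13·1249 ≡ 1 (mod 16236), hence d = 1249.

1249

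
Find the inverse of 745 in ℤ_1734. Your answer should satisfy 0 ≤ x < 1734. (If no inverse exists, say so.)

Run Euclid on (1734, 745):
1734 = 2*745 + 244
745 = 3*244 + 13
244 = 18*13 + 10
13 = 1*10 + 3
10 = 3*3 + 1
3 = 3*1 + 0
gcd = 1, so the inverse exists. Back-substitute:
1 = 10 − 3·3
1 = −3·13 + 4·10
1 = 4·244 − 75·13
1 = −75·745 + 229·244
1 = 229·1734 − 533·745
Hence 745⁻¹ ≡ -533 ≡ 1201 (mod 1734).

1201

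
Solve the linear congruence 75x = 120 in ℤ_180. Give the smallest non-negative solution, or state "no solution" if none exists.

First find gcd(75, 180):
180 = 2×75 + 30
75 = 2×30 + 15
30 = 2×15 + 0
gcd = 15 and 15 | 120, so solutions exist. Divide through by 15: 5x ≡ 8 (mod 12).
Now find 5⁻¹ mod 12:
12 = 2*5 + 2
5 = 2*2 + 1
2 = 2*1 + 0
Back-substitute:
1 = 5 − 2·2
1 = −2·12 + 5·5
So 5⁻¹ ≡ 5 (mod 12).
Then x ≡ 5·8 ≡ 4 (mod 12); the smallest non-negative solution is x = 4.

4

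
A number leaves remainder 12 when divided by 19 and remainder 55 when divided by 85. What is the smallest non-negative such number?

905

Write x = 12 + 19·k. Then 19·k ≡ 55 − 12 ≡ 43 (mod 85).
Need 19⁻¹ mod 85. Extended Euclid on (85, 19):
85 = 4·19 + 9
19 = 2·9 + 1
9 = 9·1 + 0
Back-substitute:
1 = 19 − 2·9
1 = −2·85 + 9·19
19⁻¹ ≡ 9 (mod 85), so k ≡ 9·43 ≡ 47 (mod 85).
x = 12 + 19·47 = 905.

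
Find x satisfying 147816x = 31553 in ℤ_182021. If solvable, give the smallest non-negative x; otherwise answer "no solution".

126267

First find gcd(147816, 182021):
182021 = 1·147816 + 34205
147816 = 4·34205 + 10996
34205 = 3·10996 + 1217
10996 = 9·1217 + 43
1217 = 28·43 + 13
43 = 3·13 + 4
13 = 3·4 + 1
4 = 4·1 + 0
gcd = 1, so a unique solution mod 182021 exists.
Back-substitute for the Bézout coefficients:
1 = 13 − 3·4
1 = −3·43 + 10·13
1 = 10·1217 − 283·43
1 = −283·10996 + 2557·1217
1 = 2557·34205 − 7954·10996
1 = −7954·147816 + 34373·34205
1 = 34373·182021 − 42327·147816
So 147816·(-42327) ≡ 1 (mod 182021), giving 147816⁻¹ ≡ 139694.
x ≡ 147816⁻¹·31553 ≡ 139694·31553 ≡ 126267 (mod 182021).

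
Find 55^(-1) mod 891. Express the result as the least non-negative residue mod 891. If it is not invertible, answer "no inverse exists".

Compute gcd(55, 891):
891 = 16×55 + 11
55 = 5×11 + 0
Since gcd = 11 > 1, 55 is not a unit mod 891.

no inverse exists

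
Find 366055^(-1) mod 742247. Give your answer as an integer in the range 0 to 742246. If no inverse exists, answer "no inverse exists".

173169

Run Euclid on (742247, 366055):
742247 = 2*366055 + 10137
366055 = 36*10137 + 1123
10137 = 9*1123 + 30
1123 = 37*30 + 13
30 = 2*13 + 4
13 = 3*4 + 1
4 = 4*1 + 0
The gcd is 1. Working backward:
1 = 13 − 3·4
1 = −3·30 + 7·13
1 = 7·1123 − 262·30
1 = −262·10137 + 2365·1123
1 = 2365·366055 − 85402·10137
1 = −85402·742247 + 173169·366055
So 366055·173169 ≡ 1 (mod 742247).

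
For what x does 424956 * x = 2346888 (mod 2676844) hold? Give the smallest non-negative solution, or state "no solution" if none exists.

First find gcd(424956, 2676844):
2676844 = 6·424956 + 127108
424956 = 3·127108 + 43632
127108 = 2·43632 + 39844
43632 = 1·39844 + 3788
39844 = 10·3788 + 1964
3788 = 1·1964 + 1824
1964 = 1·1824 + 140
1824 = 13·140 + 4
140 = 35·4 + 0
gcd = 4 and 4 | 2346888, so solutions exist. Divide through by 4: 106239x ≡ 586722 (mod 669211).
Now find 106239⁻¹ mod 669211:
669211 = 6·106239 + 31777
106239 = 3·31777 + 10908
31777 = 2·10908 + 9961
10908 = 1·9961 + 947
9961 = 10·947 + 491
947 = 1·491 + 456
491 = 1·456 + 35
456 = 13·35 + 1
35 = 35·1 + 0
Back-substitute:
1 = 456 − 13·35
1 = −13·491 + 14·456
1 = 14·947 − 27·491
1 = −27·9961 + 284·947
1 = 284·10908 − 311·9961
1 = −311·31777 + 906·10908
1 = 906·106239 − 3029·31777
1 = −3029·669211 + 19080·106239
So 106239⁻¹ ≡ 19080 (mod 669211).
Then x ≡ 19080·586722 ≡ 94152 (mod 669211); the smallest non-negative solution is x = 94152.

94152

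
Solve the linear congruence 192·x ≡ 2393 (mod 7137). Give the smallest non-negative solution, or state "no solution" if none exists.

gcd(192, 7137):
7137 = 37·192 + 33
192 = 5·33 + 27
33 = 1·27 + 6
27 = 4·6 + 3
6 = 2·3 + 0
gcd = 3, but 3 ∤ 2393, so the congruence has no solution.

no solution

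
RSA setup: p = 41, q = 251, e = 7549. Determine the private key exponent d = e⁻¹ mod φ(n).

φ(n) = (p−1)(q−1) = 40·250 = 10000.
Need d with 7549·d ≡ 1 (mod 10000). Apply the extended Euclidean algorithm:
10000 = 1×7549 + 2451
7549 = 3×2451 + 196
2451 = 12×196 + 99
196 = 1×99 + 97
99 = 1×97 + 2
97 = 48×2 + 1
2 = 2×1 + 0
Back-substitute:
1 = 97 − 48·2
1 = −48·99 + 49·97
1 = 49·196 − 97·99
1 = −97·2451 + 1213·196
1 = 1213·7549 − 3736·2451
1 = −3736·10000 + 4949·7549
So 7549·4949 ≡ 1 (mod 10000), hence d = 4949.

4949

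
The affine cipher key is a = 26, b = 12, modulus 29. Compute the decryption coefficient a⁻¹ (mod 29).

Run Euclid on (29, 26):
29 = 1*26 + 3
26 = 8*3 + 2
3 = 1*2 + 1
2 = 2*1 + 0
The gcd is 1. Working backward:
1 = 3 − 2
1 = −26 + 9·3
1 = 9·29 − 10·26
Hence 26⁻¹ ≡ -10 ≡ 19 (mod 29).

19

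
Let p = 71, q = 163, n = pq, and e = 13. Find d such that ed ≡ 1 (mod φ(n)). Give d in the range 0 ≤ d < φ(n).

φ(n) = (p−1)(q−1) = 70·162 = 11340.
Need d with 13·d ≡ 1 (mod 11340). Apply the extended Euclidean algorithm:
11340 = 872*13 + 4
13 = 3*4 + 1
4 = 4*1 + 0
Back-substitute:
1 = 13 − 3·4
1 = −3·11340 + 2617·13
So 13·2617 ≡ 1 (mod 11340), hence d = 2617.

2617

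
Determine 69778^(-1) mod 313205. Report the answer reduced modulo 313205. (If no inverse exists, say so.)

33642

Apply the Euclidean algorithm to 313205 and 69778:
313205 = 4·69778 + 34093
69778 = 2·34093 + 1592
34093 = 21·1592 + 661
1592 = 2·661 + 270
661 = 2·270 + 121
270 = 2·121 + 28
121 = 4·28 + 9
28 = 3·9 + 1
9 = 9·1 + 0
Since gcd(69778, 313205) = 1, back-substitute to write 1 as a combination:
1 = 28 − 3·9
1 = −3·121 + 13·28
1 = 13·270 − 29·121
1 = −29·661 + 71·270
1 = 71·1592 − 171·661
1 = −171·34093 + 3662·1592
1 = 3662·69778 − 7495·34093
1 = −7495·313205 + 33642·69778
So 69778·33642 ≡ 1 (mod 313205).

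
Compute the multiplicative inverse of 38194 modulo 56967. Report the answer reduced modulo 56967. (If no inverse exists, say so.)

Apply the Euclidean algorithm to 56967 and 38194:
56967 = 1·38194 + 18773
38194 = 2·18773 + 648
18773 = 28·648 + 629
648 = 1·629 + 19
629 = 33·19 + 2
19 = 9·2 + 1
2 = 2·1 + 0
gcd = 1, so the inverse exists. Back-substitute:
1 = 19 − 9·2
1 = −9·629 + 298·19
1 = 298·648 − 307·629
1 = −307·18773 + 8894·648
1 = 8894·38194 − 18095·18773
1 = −18095·56967 + 26989·38194
So 38194·26989 ≡ 1 (mod 56967).

26989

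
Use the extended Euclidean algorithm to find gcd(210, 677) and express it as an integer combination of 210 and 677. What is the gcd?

Euclidean algorithm:
677 = 3×210 + 47
210 = 4×47 + 22
47 = 2×22 + 3
22 = 7×3 + 1
3 = 3×1 + 0
gcd(210, 677) = 1.
Express as a combination:
1 = 22 − 7·3
1 = −7·47 + 15·22
1 = 15·210 − 67·47
1 = −67·677 + 216·210
So 1 = (-67)·677 + (216)·210.

1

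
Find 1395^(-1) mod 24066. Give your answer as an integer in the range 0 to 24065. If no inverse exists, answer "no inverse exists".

Euclidean algorithm on 24066, 1395:
24066 = 17·1395 + 351
1395 = 3·351 + 342
351 = 1·342 + 9
342 = 38·9 + 0
The gcd is 9, not 1, hence no inverse exists.

no inverse exists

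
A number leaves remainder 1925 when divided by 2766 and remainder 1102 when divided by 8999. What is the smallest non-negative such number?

Write x = 1925 + 2766·k. Then 2766·k ≡ 1102 − 1925 ≡ 8176 (mod 8999).
Need 2766⁻¹ mod 8999. Extended Euclid on (8999, 2766):
8999 = 3·2766 + 701
2766 = 3·701 + 663
701 = 1·663 + 38
663 = 17·38 + 17
38 = 2·17 + 4
17 = 4·4 + 1
4 = 4·1 + 0
Back-substitute:
1 = 17 − 4·4
1 = −4·38 + 9·17
1 = 9·663 − 157·38
1 = −157·701 + 166·663
1 = 166·2766 − 655·701
1 = −655·8999 + 2131·2766
2766⁻¹ ≡ 2131 (mod 8999), so k ≡ 2131·8176 ≡ 992 (mod 8999).
x = 1925 + 2766·992 = 2745797.

2745797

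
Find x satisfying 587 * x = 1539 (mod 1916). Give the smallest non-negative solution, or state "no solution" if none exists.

613

First find gcd(587, 1916):
1916 = 3×587 + 155
587 = 3×155 + 122
155 = 1×122 + 33
122 = 3×33 + 23
33 = 1×23 + 10
23 = 2×10 + 3
10 = 3×3 + 1
3 = 3×1 + 0
gcd = 1, so a unique solution mod 1916 exists.
Back-substitute for the Bézout coefficients:
1 = 10 − 3·3
1 = −3·23 + 7·10
1 = 7·33 − 10·23
1 = −10·122 + 37·33
1 = 37·155 − 47·122
1 = −47·587 + 178·155
1 = 178·1916 − 581·587
So 587·(-581) ≡ 1 (mod 1916), giving 587⁻¹ ≡ 1335.
x ≡ 587⁻¹·1539 ≡ 1335·1539 ≡ 613 (mod 1916).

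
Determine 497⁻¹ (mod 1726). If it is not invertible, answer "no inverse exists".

1087

Run Euclid on (1726, 497):
1726 = 3·497 + 235
497 = 2·235 + 27
235 = 8·27 + 19
27 = 1·19 + 8
19 = 2·8 + 3
8 = 2·3 + 2
3 = 1·2 + 1
2 = 2·1 + 0
gcd = 1, so the inverse exists. Back-substitute:
1 = 3 − 2
1 = −8 + 3·3
1 = 3·19 − 7·8
1 = −7·27 + 10·19
1 = 10·235 − 87·27
1 = −87·497 + 184·235
1 = 184·1726 − 639·497
So 497·(-639) ≡ 1 (mod 1726), and -639 ≡ 1087 (mod 1726).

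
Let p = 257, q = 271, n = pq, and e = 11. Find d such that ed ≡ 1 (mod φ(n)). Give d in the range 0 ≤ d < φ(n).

18851

φ(n) = (p−1)(q−1) = 256·270 = 69120.
Need d with 11·d ≡ 1 (mod 69120). Apply the extended Euclidean algorithm:
69120 = 6283*11 + 7
11 = 1*7 + 4
7 = 1*4 + 3
4 = 1*3 + 1
3 = 3*1 + 0
Back-substitute:
1 = 4 − 3
1 = −7 + 2·4
1 = 2·11 − 3·7
1 = −3·69120 + 18851·11
So 11·18851 ≡ 1 (mod 69120), hence d = 18851.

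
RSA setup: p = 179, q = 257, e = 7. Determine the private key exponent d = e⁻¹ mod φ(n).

φ(n) = (p−1)(q−1) = 178·256 = 45568.
Need d with 7·d ≡ 1 (mod 45568). Apply the extended Euclidean algorithm:
45568 = 6509*7 + 5
7 = 1*5 + 2
5 = 2*2 + 1
2 = 2*1 + 0
Back-substitute:
1 = 5 − 2·2
1 = −2·7 + 3·5
1 = 3·45568 − 19529·7
So 7·(-19529) ≡ 1 (mod 45568), hence d ≡ -19529 ≡ 26039 (mod 45568).

26039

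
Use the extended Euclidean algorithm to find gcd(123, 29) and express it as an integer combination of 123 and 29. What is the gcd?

1

Repeated division:
123 = 4*29 + 7
29 = 4*7 + 1
7 = 7*1 + 0
gcd(123, 29) = 1.
Express as a combination:
1 = 29 − 4·7
1 = −4·123 + 17·29
So 1 = (-4)·123 + (17)·29.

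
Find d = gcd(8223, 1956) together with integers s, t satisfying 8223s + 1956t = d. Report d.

3

Repeated division:
8223 = 4×1956 + 399
1956 = 4×399 + 360
399 = 1×360 + 39
360 = 9×39 + 9
39 = 4×9 + 3
9 = 3×3 + 0
gcd(8223, 1956) = 3.
Working backward:
3 = 39 − 4·9
3 = −4·360 + 37·39
3 = 37·399 − 41·360
3 = −41·1956 + 201·399
3 = 201·8223 − 845·1956
So 3 = (201)·8223 + (-845)·1956.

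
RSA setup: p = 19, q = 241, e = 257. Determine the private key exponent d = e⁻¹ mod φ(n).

φ(n) = (p−1)(q−1) = 18·240 = 4320.
Need d with 257·d ≡ 1 (mod 4320). Apply the extended Euclidean algorithm:
4320 = 16·257 + 208
257 = 1·208 + 49
208 = 4·49 + 12
49 = 4·12 + 1
12 = 12·1 + 0
Back-substitute:
1 = 49 − 4·12
1 = −4·208 + 17·49
1 = 17·257 − 21·208
1 = −21·4320 + 353·257
So 257·353 ≡ 1 (mod 4320), hence d = 353.

353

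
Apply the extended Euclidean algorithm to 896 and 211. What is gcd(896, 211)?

1

Apply Euclid's algorithm to 896 and 211:
896 = 4*211 + 52
211 = 4*52 + 3
52 = 17*3 + 1
3 = 3*1 + 0
gcd(896, 211) = 1.
Back-substituting:
1 = 52 − 17·3
1 = −17·211 + 69·52
1 = 69·896 − 293·211
So 1 = (69)·896 + (-293)·211.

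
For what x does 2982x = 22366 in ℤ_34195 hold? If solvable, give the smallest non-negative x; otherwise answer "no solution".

no solution

gcd(2982, 34195):
34195 = 11·2982 + 1393
2982 = 2·1393 + 196
1393 = 7·196 + 21
196 = 9·21 + 7
21 = 3·7 + 0
gcd = 7, but 7 ∤ 22366, so the congruence has no solution.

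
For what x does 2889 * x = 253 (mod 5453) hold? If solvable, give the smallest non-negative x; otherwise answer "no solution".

5421

First find gcd(2889, 5453):
5453 = 1·2889 + 2564
2889 = 1·2564 + 325
2564 = 7·325 + 289
325 = 1·289 + 36
289 = 8·36 + 1
36 = 36·1 + 0
gcd = 1, so a unique solution mod 5453 exists.
Back-substitute for the Bézout coefficients:
1 = 289 − 8·36
1 = −8·325 + 9·289
1 = 9·2564 − 71·325
1 = −71·2889 + 80·2564
1 = 80·5453 − 151·2889
So 2889·(-151) ≡ 1 (mod 5453), giving 2889⁻¹ ≡ 5302.
x ≡ 2889⁻¹·253 ≡ 5302·253 ≡ 5421 (mod 5453).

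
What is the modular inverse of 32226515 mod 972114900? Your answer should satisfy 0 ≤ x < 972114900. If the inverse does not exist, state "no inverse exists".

Compute gcd(32226515, 972114900):
972114900 = 30×32226515 + 5319450
32226515 = 6×5319450 + 309815
5319450 = 17×309815 + 52595
309815 = 5×52595 + 46840
52595 = 1×46840 + 5755
46840 = 8×5755 + 800
5755 = 7×800 + 155
800 = 5×155 + 25
155 = 6×25 + 5
25 = 5×5 + 0
gcd(32226515, 972114900) = 5 ≠ 1, so 32226515 has no multiplicative inverse modulo 972114900.

no inverse exists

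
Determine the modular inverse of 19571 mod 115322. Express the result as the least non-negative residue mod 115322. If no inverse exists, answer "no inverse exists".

Extended Euclidean algorithm:
115322 = 5*19571 + 17467
19571 = 1*17467 + 2104
17467 = 8*2104 + 635
2104 = 3*635 + 199
635 = 3*199 + 38
199 = 5*38 + 9
38 = 4*9 + 2
9 = 4*2 + 1
2 = 2*1 + 0
gcd = 1, so the inverse exists. Back-substitute:
1 = 9 − 4·2
1 = −4·38 + 17·9
1 = 17·199 − 89·38
1 = −89·635 + 284·199
1 = 284·2104 − 941·635
1 = −941·17467 + 7812·2104
1 = 7812·19571 − 8753·17467
1 = −8753·115322 + 51577·19571
So 19571·51577 ≡ 1 (mod 115322).

51577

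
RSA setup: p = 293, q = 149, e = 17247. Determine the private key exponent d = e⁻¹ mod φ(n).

φ(n) = (p−1)(q−1) = 292·148 = 43216.
Need d with 17247·d ≡ 1 (mod 43216). Apply the extended Euclidean algorithm:
43216 = 2·17247 + 8722
17247 = 1·8722 + 8525
8722 = 1·8525 + 197
8525 = 43·197 + 54
197 = 3·54 + 35
54 = 1·35 + 19
35 = 1·19 + 16
19 = 1·16 + 3
16 = 5·3 + 1
3 = 3·1 + 0
Back-substitute:
1 = 16 − 5·3
1 = −5·19 + 6·16
1 = 6·35 − 11·19
1 = −11·54 + 17·35
1 = 17·197 − 62·54
1 = −62·8525 + 2683·197
1 = 2683·8722 − 2745·8525
1 = −2745·17247 + 5428·8722
1 = 5428·43216 − 13601·17247
So 17247·(-13601) ≡ 1 (mod 43216), hence d ≡ -13601 ≡ 29615 (mod 43216).

29615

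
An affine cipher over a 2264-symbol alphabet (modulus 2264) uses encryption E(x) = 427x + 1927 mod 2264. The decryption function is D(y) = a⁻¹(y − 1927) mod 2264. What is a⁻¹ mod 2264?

Extended Euclidean algorithm:
2264 = 5·427 + 129
427 = 3·129 + 40
129 = 3·40 + 9
40 = 4·9 + 4
9 = 2·4 + 1
4 = 4·1 + 0
gcd = 1, so the inverse exists. Back-substitute:
1 = 9 − 2·4
1 = −2·40 + 9·9
1 = 9·129 − 29·40
1 = −29·427 + 96·129
1 = 96·2264 − 509·427
Hence 427⁻¹ ≡ -509 ≡ 1755 (mod 2264).

1755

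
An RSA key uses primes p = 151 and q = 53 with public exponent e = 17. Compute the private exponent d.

2753

φ(n) = (p−1)(q−1) = 150·52 = 7800.
Need d with 17·d ≡ 1 (mod 7800). Apply the extended Euclidean algorithm:
7800 = 458×17 + 14
17 = 1×14 + 3
14 = 4×3 + 2
3 = 1×2 + 1
2 = 2×1 + 0
Back-substitute:
1 = 3 − 2
1 = −14 + 5·3
1 = 5·17 − 6·14
1 = −6·7800 + 2753·17
So 17·2753 ≡ 1 (mod 7800), hence d = 2753.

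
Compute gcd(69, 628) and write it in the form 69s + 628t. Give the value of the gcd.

Apply Euclid's algorithm to 628 and 69:
628 = 9×69 + 7
69 = 9×7 + 6
7 = 1×6 + 1
6 = 6×1 + 0
gcd(69, 628) = 1.
Express as a combination:
1 = 7 − 6
1 = −69 + 10·7
1 = 10·628 − 91·69
So 1 = (10)·628 + (-91)·69.

1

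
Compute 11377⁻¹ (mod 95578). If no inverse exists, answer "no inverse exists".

22187

Run Euclid on (95578, 11377):
95578 = 8×11377 + 4562
11377 = 2×4562 + 2253
4562 = 2×2253 + 56
2253 = 40×56 + 13
56 = 4×13 + 4
13 = 3×4 + 1
4 = 4×1 + 0
The gcd is 1. Working backward:
1 = 13 − 3·4
1 = −3·56 + 13·13
1 = 13·2253 − 523·56
1 = −523·4562 + 1059·2253
1 = 1059·11377 − 2641·4562
1 = −2641·95578 + 22187·11377
So 11377·22187 ≡ 1 (mod 95578).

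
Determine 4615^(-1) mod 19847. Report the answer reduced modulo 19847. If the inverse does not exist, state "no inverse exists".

Extended Euclidean algorithm:
19847 = 4*4615 + 1387
4615 = 3*1387 + 454
1387 = 3*454 + 25
454 = 18*25 + 4
25 = 6*4 + 1
4 = 4*1 + 0
gcd = 1, so the inverse exists. Back-substitute:
1 = 25 − 6·4
1 = −6·454 + 109·25
1 = 109·1387 − 333·454
1 = −333·4615 + 1108·1387
1 = 1108·19847 − 4765·4615
So 4615·(-4765) ≡ 1 (mod 19847), and -4765 ≡ 15082 (mod 19847).

15082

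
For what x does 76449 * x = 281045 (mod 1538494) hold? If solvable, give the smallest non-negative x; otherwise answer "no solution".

First find gcd(76449, 1538494):
1538494 = 20·76449 + 9514
76449 = 8·9514 + 337
9514 = 28·337 + 78
337 = 4·78 + 25
78 = 3·25 + 3
25 = 8·3 + 1
3 = 3·1 + 0
gcd = 1, so a unique solution mod 1538494 exists.
Back-substitute for the Bézout coefficients:
1 = 25 − 8·3
1 = −8·78 + 25·25
1 = 25·337 − 108·78
1 = −108·9514 + 3049·337
1 = 3049·76449 − 24500·9514
1 = −24500·1538494 + 493049·76449
So 76449·(493049) ≡ 1 (mod 1538494), giving 76449⁻¹ ≡ 493049.
x ≡ 76449⁻¹·281045 ≡ 493049·281045 ≡ 1417107 (mod 1538494).

1417107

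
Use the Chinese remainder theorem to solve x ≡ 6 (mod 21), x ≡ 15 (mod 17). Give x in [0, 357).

Write x = 6 + 21·k. Then 21·k ≡ 15 − 6 ≡ 9 (mod 17).
Need 21⁻¹ mod 17. Extended Euclid on (17, 4):
17 = 4·4 + 1
4 = 4·1 + 0
Back-substitute:
1 = 17 − 4·4
21⁻¹ ≡ 13 (mod 17), so k ≡ 13·9 ≡ 15 (mod 17).
x = 6 + 21·15 = 321.

321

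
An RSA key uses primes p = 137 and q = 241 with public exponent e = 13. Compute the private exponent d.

22597

φ(n) = (p−1)(q−1) = 136·240 = 32640.
Need d with 13·d ≡ 1 (mod 32640). Apply the extended Euclidean algorithm:
32640 = 2510×13 + 10
13 = 1×10 + 3
10 = 3×3 + 1
3 = 3×1 + 0
Back-substitute:
1 = 10 − 3·3
1 = −3·13 + 4·10
1 = 4·32640 − 10043·13
So 13·(-10043) ≡ 1 (mod 32640), hence d ≡ -10043 ≡ 22597 (mod 32640).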